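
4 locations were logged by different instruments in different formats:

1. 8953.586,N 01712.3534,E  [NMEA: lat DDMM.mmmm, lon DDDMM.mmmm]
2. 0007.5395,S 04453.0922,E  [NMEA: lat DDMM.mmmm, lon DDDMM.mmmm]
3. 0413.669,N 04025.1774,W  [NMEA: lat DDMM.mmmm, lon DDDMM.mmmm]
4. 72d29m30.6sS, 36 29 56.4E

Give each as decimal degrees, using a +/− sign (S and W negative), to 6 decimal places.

1. 89.893100, 17.205890
2. -0.125658, 44.884870
3. 4.227817, -40.419623
4. -72.491833, 36.499000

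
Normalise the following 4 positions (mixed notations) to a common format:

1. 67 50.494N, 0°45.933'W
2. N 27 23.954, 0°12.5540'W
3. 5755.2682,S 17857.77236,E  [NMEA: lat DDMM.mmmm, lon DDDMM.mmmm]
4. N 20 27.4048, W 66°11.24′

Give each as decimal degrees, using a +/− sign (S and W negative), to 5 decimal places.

1. 67.84157, -0.76555
2. 27.39923, -0.20923
3. -57.92114, 178.96287
4. 20.45675, -66.18733

Point 1:
  Lat: 67 + 50.494/60 = 67.841567
  N → positive
  Lon: 0 + 45.933/60 = 0.765550
  hemisphere W, so the sign is −
Point 2:
  φ: 27 + 23.954/60 = 27.399233
  N → positive
  λ: 12.554′ = 0.209233°; total 0.209233
  hemisphere W, so the sign is −
Point 3:
  Lat: degrees = first 2 digits = 57, minutes = 55.2682; 57 + 55.2682/60 = 57.921137
  S → negative
  Lon: degrees = first 3 digits = 178, minutes = 57.77236; 178 + 57.77236/60 = 178.962873
  E → positive
Point 4:
  φ: 27.4048′ = 0.456747°; total 20.456747
  N ⇒ keep positive
  λ: 11.24′ = 0.187333°; total 66.187333
  W ⇒ negate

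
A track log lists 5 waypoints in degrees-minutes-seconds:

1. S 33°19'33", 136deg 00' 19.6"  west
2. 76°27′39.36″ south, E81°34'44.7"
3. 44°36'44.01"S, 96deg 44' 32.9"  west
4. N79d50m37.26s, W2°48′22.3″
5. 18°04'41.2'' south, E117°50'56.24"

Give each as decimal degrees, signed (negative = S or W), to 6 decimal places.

1. -33.325833, -136.005444
2. -76.460933, 81.579083
3. -44.612225, -96.742472
4. 79.843683, -2.806194
5. -18.078111, 117.848956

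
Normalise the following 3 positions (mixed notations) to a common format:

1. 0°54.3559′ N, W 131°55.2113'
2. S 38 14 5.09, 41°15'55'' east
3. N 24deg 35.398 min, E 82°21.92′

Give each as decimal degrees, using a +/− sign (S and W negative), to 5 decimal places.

1. 0.90593, -131.92019
2. -38.23475, 41.26528
3. 24.58997, 82.36533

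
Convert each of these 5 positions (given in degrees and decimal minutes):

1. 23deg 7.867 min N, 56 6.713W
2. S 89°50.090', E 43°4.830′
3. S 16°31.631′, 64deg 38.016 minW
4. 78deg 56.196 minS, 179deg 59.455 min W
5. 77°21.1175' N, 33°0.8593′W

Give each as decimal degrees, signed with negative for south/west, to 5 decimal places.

1. 23.13112, -56.11188
2. -89.83483, 43.08050
3. -16.52718, -64.63360
4. -78.93660, -179.99092
5. 77.35196, -33.01432

Point 1:
  φ: 7.867′ = 0.131117°; total 23.131117
  N → positive
  Longitude: 56 + 6.713/60 = 56.111883
  hemisphere W, so the sign is −
Point 2:
  φ: 89 + 50.09/60 = 89.834833
  hemisphere S, so the sign is −
  Lon: 4.83′ = 0.080500°; total 43.080500
  E → positive
Point 3:
  Latitude: 16 + 31.631/60 = 16.527183
  S → negative
  Longitude: 38.016′ = 0.633600°; total 64.633600
  W → negative
Point 4:
  Lat: 78 + 56.196/60 = 78.936600
  hemisphere S, so the sign is −
  Longitude: 179 + 59.455/60 = 179.990917
  W ⇒ negate
Point 5:
  Lat: 77 + 21.1175/60 = 77.351958
  N → positive
  Lon: 33 + 0.8593/60 = 33.014322
  hemisphere W, so the sign is −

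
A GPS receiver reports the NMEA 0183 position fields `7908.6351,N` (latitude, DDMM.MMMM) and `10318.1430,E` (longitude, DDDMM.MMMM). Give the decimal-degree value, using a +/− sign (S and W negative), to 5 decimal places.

79.14392, 103.30238

φ: split at 2 digits → 79° and 8.6351′; 79 + 8.6351/60 = 79.143918
N ⇒ keep positive
Longitude: split at 3 digits → 103° and 18.143′; 103 + 18.143/60 = 103.302383
E ⇒ keep positive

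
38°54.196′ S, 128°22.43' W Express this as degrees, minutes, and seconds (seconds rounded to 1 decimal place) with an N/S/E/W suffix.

38°54′11.8″ S, 128°22′25.8″ W

φ: 54.19600′ → 54′ and 0.19600 × 60 = 11.760″
Longitude: fractional minutes 0.43000 × 60 = 25.800″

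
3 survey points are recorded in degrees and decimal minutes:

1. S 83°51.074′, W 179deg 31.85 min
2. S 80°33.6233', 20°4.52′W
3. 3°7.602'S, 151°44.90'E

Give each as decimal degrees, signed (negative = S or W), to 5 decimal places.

Point 1:
  φ: 51.074′ = 0.851233°; total 83.851233
  S ⇒ negate
  λ: 179 + 31.85/60 = 179.530833
  hemisphere W, so the sign is −
Point 2:
  Latitude: 80 + 33.6233/60 = 80.560388
  S ⇒ negate
  λ: 20 + 4.52/60 = 20.075333
  hemisphere W, so the sign is −
Point 3:
  φ: 3 + 7.602/60 = 3.126700
  S ⇒ negate
  λ: 44.9′ = 0.748333°; total 151.748333
  E → positive

1. -83.85123, -179.53083
2. -80.56039, -20.07533
3. -3.12670, 151.74833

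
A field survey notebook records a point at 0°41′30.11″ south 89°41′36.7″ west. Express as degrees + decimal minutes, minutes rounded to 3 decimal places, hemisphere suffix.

0° 41.502′ S, 89° 41.612′ W

Latitude: 41 + 30.11/60 = 41.50183′
Lon: 41 + 36.7/60 = 41.61167′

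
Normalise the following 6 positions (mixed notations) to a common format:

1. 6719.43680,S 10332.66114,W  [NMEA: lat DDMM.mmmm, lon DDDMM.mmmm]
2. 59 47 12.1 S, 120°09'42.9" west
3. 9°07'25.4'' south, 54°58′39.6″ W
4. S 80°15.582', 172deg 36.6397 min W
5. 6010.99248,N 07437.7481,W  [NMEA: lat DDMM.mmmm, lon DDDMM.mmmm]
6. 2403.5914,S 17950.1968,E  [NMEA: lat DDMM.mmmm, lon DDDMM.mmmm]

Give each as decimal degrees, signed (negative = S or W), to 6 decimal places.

Point 1:
  φ: degrees = first 2 digits = 67, minutes = 19.4368; 67 + 19.4368/60 = 67.3239467
  hemisphere S, so the sign is −
  Longitude: degrees = first 3 digits = 103, minutes = 32.66114; 103 + 32.66114/60 = 103.5443523
  W → negative
Point 2:
  φ: 59° + 47/60 + 12.1/3600 = 59 + 0.783333 + 0.003361 = 59.7866944
  hemisphere S, so the sign is −
  Longitude: 120 + 9/60 + 42.9/3600 = 120.1619167
  W ⇒ negate
Point 3:
  φ: 7′ + 25.4″ = 7.42333′; 9 + 7.42333/60 = 9.1237222
  hemisphere S, so the sign is −
  λ: 54 + 58/60 + 39.6/3600 = 54.9776667
  W → negative
Point 4:
  φ: 80 + 15.582/60 = 80.2597000
  S ⇒ negate
  Lon: 172 + 36.6397/60 = 172.6106617
  W ⇒ negate
Point 5:
  Latitude: degrees = first 2 digits = 60, minutes = 10.99248; 60 + 10.99248/60 = 60.1832080
  N → positive
  Longitude: degrees = first 3 digits = 74, minutes = 37.7481; 74 + 37.7481/60 = 74.6291350
  hemisphere W, so the sign is −
Point 6:
  Lat: split at 2 digits → 24° and 3.5914′; 24 + 3.5914/60 = 24.0598567
  S ⇒ negate
  λ: degrees = first 3 digits = 179, minutes = 50.1968; 179 + 50.1968/60 = 179.8366133
  E ⇒ keep positive

1. -67.323947, -103.544352
2. -59.786694, -120.161917
3. -9.123722, -54.977667
4. -80.259700, -172.610662
5. 60.183208, -74.629135
6. -24.059857, 179.836613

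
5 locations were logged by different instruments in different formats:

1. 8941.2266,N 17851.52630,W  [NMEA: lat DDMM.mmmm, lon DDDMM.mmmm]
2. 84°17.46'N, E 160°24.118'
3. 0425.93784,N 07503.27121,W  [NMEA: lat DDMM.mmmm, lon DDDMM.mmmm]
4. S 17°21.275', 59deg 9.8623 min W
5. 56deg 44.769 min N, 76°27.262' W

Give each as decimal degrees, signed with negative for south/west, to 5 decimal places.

1. 89.68711, -178.85877
2. 84.29100, 160.40197
3. 4.43230, -75.05452
4. -17.35458, -59.16437
5. 56.74615, -76.45437

Point 1:
  Latitude: split at 2 digits → 89° and 41.2266′; 89 + 41.2266/60 = 89.687110
  N → positive
  Lon: split at 3 digits → 178° and 51.5263′; 178 + 51.5263/60 = 178.858772
  hemisphere W, so the sign is −
Point 2:
  Latitude: 84 + 17.46/60 = 84.291000
  N → positive
  λ: 24.118′ = 0.401967°; total 160.401967
  E → positive
Point 3:
  Lat: split at 2 digits → 04° and 25.93784′; 4 + 25.93784/60 = 4.432297
  N ⇒ keep positive
  λ: degrees = first 3 digits = 75, minutes = 3.27121; 75 + 3.27121/60 = 75.054520
  hemisphere W, so the sign is −
Point 4:
  Latitude: 17 + 21.275/60 = 17.354583
  S ⇒ negate
  Longitude: 59 + 9.8623/60 = 59.164372
  hemisphere W, so the sign is −
Point 5:
  Lat: 44.769′ = 0.746150°; total 56.746150
  N → positive
  Lon: 76 + 27.262/60 = 76.454367
  hemisphere W, so the sign is −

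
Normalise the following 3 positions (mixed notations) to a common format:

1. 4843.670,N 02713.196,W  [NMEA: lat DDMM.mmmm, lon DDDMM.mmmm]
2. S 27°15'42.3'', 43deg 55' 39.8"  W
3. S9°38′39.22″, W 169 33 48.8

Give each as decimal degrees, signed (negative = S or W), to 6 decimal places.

1. 48.727833, -27.219933
2. -27.261750, -43.927722
3. -9.644228, -169.563556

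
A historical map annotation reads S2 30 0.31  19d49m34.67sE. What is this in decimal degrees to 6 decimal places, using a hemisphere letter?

Latitude: 2° + 30/60 + 0.31/3600 = 2 + 0.500000 + 0.000086 = 2.5000861
Lon: 19° + 49/60 + 34.67/3600 = 19 + 0.816667 + 0.009631 = 19.8262972

2.500086° S, 19.826297° E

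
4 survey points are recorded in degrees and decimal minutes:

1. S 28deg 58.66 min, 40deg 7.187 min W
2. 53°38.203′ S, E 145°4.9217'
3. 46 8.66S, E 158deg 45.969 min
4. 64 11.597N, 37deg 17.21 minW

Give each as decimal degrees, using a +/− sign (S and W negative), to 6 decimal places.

1. -28.977667, -40.119783
2. -53.636717, 145.082028
3. -46.144333, 158.766150
4. 64.193283, -37.286833

Point 1:
  Latitude: 28 + 58.66/60 = 28.9776667
  S → negative
  λ: 40 + 7.187/60 = 40.1197833
  W ⇒ negate
Point 2:
  Lat: 53 + 38.203/60 = 53.6367167
  S ⇒ negate
  Lon: 145 + 4.9217/60 = 145.0820283
  E → positive
Point 3:
  Lat: 46 + 8.66/60 = 46.1443333
  S ⇒ negate
  λ: 158 + 45.969/60 = 158.7661500
  E → positive
Point 4:
  Lat: 11.597′ = 0.193283°; total 64.1932833
  N → positive
  Lon: 37 + 17.21/60 = 37.2868333
  hemisphere W, so the sign is −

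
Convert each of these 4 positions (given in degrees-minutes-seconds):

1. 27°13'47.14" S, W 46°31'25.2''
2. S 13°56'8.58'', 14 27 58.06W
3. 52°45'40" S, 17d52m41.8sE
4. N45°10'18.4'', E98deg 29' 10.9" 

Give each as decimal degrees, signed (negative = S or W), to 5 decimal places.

Point 1:
  φ: 27 + 13/60 + 47.14/3600 = 27.229761
  S → negative
  Longitude: 46° + 31/60 + 25.2/3600 = 46 + 0.516667 + 0.007000 = 46.523667
  hemisphere W, so the sign is −
Point 2:
  φ: 13 + 56/60 + 8.58/3600 = 13.935717
  S ⇒ negate
  Longitude: 14° + 27/60 + 58.06/3600 = 14 + 0.450000 + 0.016128 = 14.466128
  hemisphere W, so the sign is −
Point 3:
  Lat: 52 + 45/60 + 40/3600 = 52.761111
  hemisphere S, so the sign is −
  Lon: 17° + 52/60 + 41.8/3600 = 17 + 0.866667 + 0.011611 = 17.878278
  E ⇒ keep positive
Point 4:
  Lat: 45 + 10/60 + 18.4/3600 = 45.171778
  N ⇒ keep positive
  Longitude: 29′ + 10.9″ = 29.18167′; 98 + 29.18167/60 = 98.486361
  E → positive

1. -27.22976, -46.52367
2. -13.93572, -14.46613
3. -52.76111, 17.87828
4. 45.17178, 98.48636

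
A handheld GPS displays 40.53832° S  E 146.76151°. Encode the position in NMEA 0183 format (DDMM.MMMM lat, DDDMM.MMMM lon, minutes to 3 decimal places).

4032.299,S / 14645.691,E

φ: fractional part 0.538320 → 32.29920 minutes
Longitude: 146° + 0.761510 × 60 = 146° 45.69060′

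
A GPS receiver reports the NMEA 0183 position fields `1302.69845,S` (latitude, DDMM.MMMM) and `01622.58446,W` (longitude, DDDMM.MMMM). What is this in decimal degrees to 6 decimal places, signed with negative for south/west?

-13.044974, -16.376408

Latitude: degrees = first 2 digits = 13, minutes = 2.69845; 13 + 2.69845/60 = 13.0449742
hemisphere S, so the sign is −
Lon: split at 3 digits → 016° and 22.58446′; 16 + 22.58446/60 = 16.3764077
W → negative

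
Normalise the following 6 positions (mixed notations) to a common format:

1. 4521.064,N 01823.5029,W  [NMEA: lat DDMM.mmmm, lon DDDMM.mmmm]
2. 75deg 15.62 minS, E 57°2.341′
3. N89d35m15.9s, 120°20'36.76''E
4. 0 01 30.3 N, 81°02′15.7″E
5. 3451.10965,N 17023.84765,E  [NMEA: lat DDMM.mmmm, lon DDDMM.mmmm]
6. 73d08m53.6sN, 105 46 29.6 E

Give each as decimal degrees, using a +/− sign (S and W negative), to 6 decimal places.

Point 1:
  Latitude: split at 2 digits → 45° and 21.064′; 45 + 21.064/60 = 45.3510667
  N → positive
  Lon: split at 3 digits → 018° and 23.5029′; 18 + 23.5029/60 = 18.3917150
  hemisphere W, so the sign is −
Point 2:
  φ: 75 + 15.62/60 = 75.2603333
  hemisphere S, so the sign is −
  Lon: 2.341′ = 0.039017°; total 57.0390167
  E ⇒ keep positive
Point 3:
  Lat: 35′ + 15.9″ = 35.26500′; 89 + 35.26500/60 = 89.5877500
  N ⇒ keep positive
  Lon: 120° + 20/60 + 36.76/3600 = 120 + 0.333333 + 0.010211 = 120.3435444
  E ⇒ keep positive
Point 4:
  φ: 1′ + 30.3″ = 1.50500′; 0 + 1.50500/60 = 0.0250833
  N → positive
  λ: 81 + 2/60 + 15.7/3600 = 81.0376944
  E ⇒ keep positive
Point 5:
  Lat: split at 2 digits → 34° and 51.10965′; 34 + 51.10965/60 = 34.8518275
  N ⇒ keep positive
  λ: degrees = first 3 digits = 170, minutes = 23.84765; 170 + 23.84765/60 = 170.3974608
  E → positive
Point 6:
  Latitude: 73° + 8/60 + 53.6/3600 = 73 + 0.133333 + 0.014889 = 73.1482222
  N → positive
  λ: 105 + 46/60 + 29.6/3600 = 105.7748889
  E → positive

1. 45.351067, -18.391715
2. -75.260333, 57.039017
3. 89.587750, 120.343544
4. 0.025083, 81.037694
5. 34.851828, 170.397461
6. 73.148222, 105.774889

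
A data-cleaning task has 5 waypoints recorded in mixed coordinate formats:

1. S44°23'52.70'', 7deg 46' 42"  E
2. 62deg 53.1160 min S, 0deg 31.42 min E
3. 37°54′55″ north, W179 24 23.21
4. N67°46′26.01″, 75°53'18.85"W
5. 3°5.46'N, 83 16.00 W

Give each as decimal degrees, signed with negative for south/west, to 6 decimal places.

1. -44.397972, 7.778333
2. -62.885267, 0.523667
3. 37.915278, -179.406447
4. 67.773892, -75.888569
5. 3.091000, -83.266667

Point 1:
  Latitude: 44 + 23/60 + 52.7/3600 = 44.3979722
  S ⇒ negate
  λ: 46′ + 42″ = 46.70000′; 7 + 46.70000/60 = 7.7783333
  E ⇒ keep positive
Point 2:
  φ: 62 + 53.116/60 = 62.8852667
  S → negative
  Lon: 31.42′ = 0.523667°; total 0.5236667
  E ⇒ keep positive
Point 3:
  φ: 54′ + 55″ = 54.91667′; 37 + 54.91667/60 = 37.9152778
  N → positive
  λ: 179° + 24/60 + 23.21/3600 = 179 + 0.400000 + 0.006447 = 179.4064472
  W → negative
Point 4:
  φ: 46′ + 26.01″ = 46.43350′; 67 + 46.43350/60 = 67.7738917
  N → positive
  Longitude: 53′ + 18.85″ = 53.31417′; 75 + 53.31417/60 = 75.8885694
  W → negative
Point 5:
  Latitude: 3 + 5.46/60 = 3.0910000
  N ⇒ keep positive
  λ: 16′ = 0.266667°; total 83.2666667
  W → negative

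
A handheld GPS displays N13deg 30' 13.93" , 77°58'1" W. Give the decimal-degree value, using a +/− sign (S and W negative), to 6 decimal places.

Lat: 13° + 30/60 + 13.93/3600 = 13 + 0.500000 + 0.003869 = 13.5038694
N → positive
Lon: 77° + 58/60 + 1/3600 = 77 + 0.966667 + 0.000278 = 77.9669444
hemisphere W, so the sign is −

13.503869, -77.966944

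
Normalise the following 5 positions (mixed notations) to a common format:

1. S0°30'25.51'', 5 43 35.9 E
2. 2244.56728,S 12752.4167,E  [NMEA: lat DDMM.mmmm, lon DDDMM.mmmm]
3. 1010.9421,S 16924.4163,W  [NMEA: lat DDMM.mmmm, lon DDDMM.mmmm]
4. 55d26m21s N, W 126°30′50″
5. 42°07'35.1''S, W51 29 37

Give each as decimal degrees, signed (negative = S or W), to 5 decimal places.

1. -0.50709, 5.72664
2. -22.74279, 127.87361
3. -10.18237, -169.40694
4. 55.43917, -126.51389
5. -42.12642, -51.49361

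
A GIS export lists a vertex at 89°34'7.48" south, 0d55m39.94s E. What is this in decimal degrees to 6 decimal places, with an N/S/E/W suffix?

Latitude: 34′ + 7.48″ = 34.12467′; 89 + 34.12467/60 = 89.5687444
λ: 55′ + 39.94″ = 55.66567′; 0 + 55.66567/60 = 0.9277611

89.568744° S, 0.927761° E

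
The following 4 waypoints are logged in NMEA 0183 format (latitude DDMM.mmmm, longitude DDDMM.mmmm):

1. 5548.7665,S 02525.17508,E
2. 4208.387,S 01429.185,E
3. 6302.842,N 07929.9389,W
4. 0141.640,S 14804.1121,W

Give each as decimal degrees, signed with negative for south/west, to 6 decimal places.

1. -55.812775, 25.419585
2. -42.139783, 14.486417
3. 63.047367, -79.498982
4. -1.694000, -148.068535

Point 1:
  Lat: degrees = first 2 digits = 55, minutes = 48.7665; 55 + 48.7665/60 = 55.8127750
  hemisphere S, so the sign is −
  Lon: split at 3 digits → 025° and 25.17508′; 25 + 25.17508/60 = 25.4195847
  E → positive
Point 2:
  Lat: split at 2 digits → 42° and 8.387′; 42 + 8.387/60 = 42.1397833
  S → negative
  Longitude: degrees = first 3 digits = 14, minutes = 29.185; 14 + 29.185/60 = 14.4864167
  E ⇒ keep positive
Point 3:
  φ: degrees = first 2 digits = 63, minutes = 2.842; 63 + 2.842/60 = 63.0473667
  N ⇒ keep positive
  Longitude: degrees = first 3 digits = 79, minutes = 29.9389; 79 + 29.9389/60 = 79.4989817
  W ⇒ negate
Point 4:
  φ: split at 2 digits → 01° and 41.64′; 1 + 41.64/60 = 1.6940000
  hemisphere S, so the sign is −
  λ: split at 3 digits → 148° and 4.1121′; 148 + 4.1121/60 = 148.0685350
  hemisphere W, so the sign is −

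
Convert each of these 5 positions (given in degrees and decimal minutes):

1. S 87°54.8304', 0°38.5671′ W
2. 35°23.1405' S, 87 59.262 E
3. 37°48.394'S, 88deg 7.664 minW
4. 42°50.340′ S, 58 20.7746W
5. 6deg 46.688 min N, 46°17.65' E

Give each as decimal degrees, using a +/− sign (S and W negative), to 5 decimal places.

Point 1:
  φ: 87 + 54.8304/60 = 87.913840
  S ⇒ negate
  Lon: 0 + 38.5671/60 = 0.642785
  W → negative
Point 2:
  φ: 23.1405′ = 0.385675°; total 35.385675
  hemisphere S, so the sign is −
  Longitude: 59.262′ = 0.987700°; total 87.987700
  E → positive
Point 3:
  Latitude: 37 + 48.394/60 = 37.806567
  hemisphere S, so the sign is −
  Longitude: 7.664′ = 0.127733°; total 88.127733
  W → negative
Point 4:
  Latitude: 42 + 50.34/60 = 42.839000
  S → negative
  Lon: 58 + 20.7746/60 = 58.346243
  W ⇒ negate
Point 5:
  φ: 6 + 46.688/60 = 6.778133
  N ⇒ keep positive
  λ: 46 + 17.65/60 = 46.294167
  E → positive

1. -87.91384, -0.64279
2. -35.38568, 87.98770
3. -37.80657, -88.12773
4. -42.83900, -58.34624
5. 6.77813, 46.29417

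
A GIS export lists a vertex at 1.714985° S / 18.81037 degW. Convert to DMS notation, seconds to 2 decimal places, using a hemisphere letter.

1°42′53.95″ S, 18°48′37.33″ W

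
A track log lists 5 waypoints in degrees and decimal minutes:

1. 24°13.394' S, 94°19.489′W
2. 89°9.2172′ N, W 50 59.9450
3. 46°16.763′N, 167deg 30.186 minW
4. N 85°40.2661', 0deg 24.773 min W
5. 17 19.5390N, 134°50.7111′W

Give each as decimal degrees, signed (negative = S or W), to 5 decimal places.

Point 1:
  Lat: 24 + 13.394/60 = 24.223233
  S ⇒ negate
  λ: 19.489′ = 0.324817°; total 94.324817
  W → negative
Point 2:
  Latitude: 9.2172′ = 0.153620°; total 89.153620
  N ⇒ keep positive
  Longitude: 50 + 59.945/60 = 50.999083
  W → negative
Point 3:
  Latitude: 16.763′ = 0.279383°; total 46.279383
  N ⇒ keep positive
  Lon: 30.186′ = 0.503100°; total 167.503100
  hemisphere W, so the sign is −
Point 4:
  φ: 40.2661′ = 0.671102°; total 85.671102
  N → positive
  λ: 0 + 24.773/60 = 0.412883
  hemisphere W, so the sign is −
Point 5:
  Latitude: 19.539′ = 0.325650°; total 17.325650
  N ⇒ keep positive
  Lon: 134 + 50.7111/60 = 134.845185
  W → negative

1. -24.22323, -94.32482
2. 89.15362, -50.99908
3. 46.27938, -167.50310
4. 85.67110, -0.41288
5. 17.32565, -134.84519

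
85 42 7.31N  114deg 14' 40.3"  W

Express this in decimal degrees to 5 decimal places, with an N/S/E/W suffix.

85.70203° N, 114.24453° W

Lat: 85 + 42/60 + 7.31/3600 = 85.702031
Longitude: 114 + 14/60 + 40.3/3600 = 114.244528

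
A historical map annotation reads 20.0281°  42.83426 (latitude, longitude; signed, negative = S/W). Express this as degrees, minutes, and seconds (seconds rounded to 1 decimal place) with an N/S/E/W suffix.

20°01′41.2″ N, 42°50′3.3″ E

φ: 0.028100° → 1.68600′; 0.68600 × 60 = 41.160″
λ: whole degrees 42; 50.05560′ → 50′ and 3.336″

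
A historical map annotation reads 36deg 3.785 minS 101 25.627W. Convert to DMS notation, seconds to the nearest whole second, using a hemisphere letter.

36°03′47″ S, 101°25′38″ W

φ: fractional minutes 0.78500 × 60 = 47.10″
Lon: fractional minutes 0.62700 × 60 = 37.62″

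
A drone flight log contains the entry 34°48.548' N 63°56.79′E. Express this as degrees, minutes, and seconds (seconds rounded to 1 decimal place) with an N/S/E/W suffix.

Lat: fractional minutes 0.54800 × 60 = 32.880″
λ: fractional minutes 0.79000 × 60 = 47.400″

34°48′32.9″ N, 63°56′47.4″ E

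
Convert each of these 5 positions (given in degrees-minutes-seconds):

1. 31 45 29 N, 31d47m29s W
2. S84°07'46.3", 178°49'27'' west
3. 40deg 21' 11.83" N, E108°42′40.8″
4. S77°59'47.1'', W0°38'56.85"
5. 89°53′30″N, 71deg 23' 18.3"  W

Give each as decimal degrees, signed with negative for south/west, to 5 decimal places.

1. 31.75806, -31.79139
2. -84.12953, -178.82417
3. 40.35329, 108.71133
4. -77.99642, -0.64913
5. 89.89167, -71.38842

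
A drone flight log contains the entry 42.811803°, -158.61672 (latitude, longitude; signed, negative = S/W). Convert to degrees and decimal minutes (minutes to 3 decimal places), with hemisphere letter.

42° 48.708′ N, 158° 37.003′ W

Lat: minutes = (42.811803 − 42) × 60 = 48.70818
Longitude is negative → W; |value| = 158.616720
Longitude: minutes = (158.616720 − 158) × 60 = 37.00320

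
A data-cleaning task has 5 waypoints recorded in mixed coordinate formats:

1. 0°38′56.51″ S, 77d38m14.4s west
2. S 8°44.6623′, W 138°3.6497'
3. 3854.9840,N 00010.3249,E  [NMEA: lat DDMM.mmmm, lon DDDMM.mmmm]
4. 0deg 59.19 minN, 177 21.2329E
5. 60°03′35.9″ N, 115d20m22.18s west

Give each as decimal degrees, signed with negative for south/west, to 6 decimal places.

1. -0.649031, -77.637333
2. -8.744372, -138.060828
3. 38.916400, 0.172082
4. 0.986500, 177.353882
5. 60.059972, -115.339494

Point 1:
  φ: 38′ + 56.51″ = 38.94183′; 0 + 38.94183/60 = 0.6490306
  hemisphere S, so the sign is −
  Lon: 38′ + 14.4″ = 38.24000′; 77 + 38.24000/60 = 77.6373333
  W → negative
Point 2:
  Latitude: 44.6623′ = 0.744372°; total 8.7443717
  S ⇒ negate
  Lon: 138 + 3.6497/60 = 138.0608283
  W ⇒ negate
Point 3:
  Lat: split at 2 digits → 38° and 54.984′; 38 + 54.984/60 = 38.9164000
  N ⇒ keep positive
  λ: degrees = first 3 digits = 0, minutes = 10.3249; 0 + 10.3249/60 = 0.1720817
  E → positive
Point 4:
  Lat: 0 + 59.19/60 = 0.9865000
  N → positive
  Longitude: 21.2329′ = 0.353882°; total 177.3538817
  E → positive
Point 5:
  Lat: 3′ + 35.9″ = 3.59833′; 60 + 3.59833/60 = 60.0599722
  N → positive
  Longitude: 115° + 20/60 + 22.18/3600 = 115 + 0.333333 + 0.006161 = 115.3394944
  W ⇒ negate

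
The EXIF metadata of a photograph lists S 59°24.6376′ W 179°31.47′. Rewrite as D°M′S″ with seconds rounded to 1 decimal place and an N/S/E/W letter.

59°24′38.3″ S, 179°31′28.2″ W

Lat: 24.63760′ → 24′ and 0.63760 × 60 = 38.256″
Lon: 31.47000′ → 31′ and 0.47000 × 60 = 28.200″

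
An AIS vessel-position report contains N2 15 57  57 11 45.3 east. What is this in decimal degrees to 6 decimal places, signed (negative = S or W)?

Latitude: 2° + 15/60 + 57/3600 = 2 + 0.250000 + 0.015833 = 2.2658333
N → positive
Lon: 57 + 11/60 + 45.3/3600 = 57.1959167
E → positive

2.265833, 57.195917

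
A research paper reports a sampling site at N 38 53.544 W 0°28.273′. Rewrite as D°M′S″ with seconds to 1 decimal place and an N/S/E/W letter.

38°53′32.6″ N, 0°28′16.4″ W

Lat: 53.54400′ → 53′ and 0.54400 × 60 = 32.640″
Lon: fractional minutes 0.27300 × 60 = 16.380″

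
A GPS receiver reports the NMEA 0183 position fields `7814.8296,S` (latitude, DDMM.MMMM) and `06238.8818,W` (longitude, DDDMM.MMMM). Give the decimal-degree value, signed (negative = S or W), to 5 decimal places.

Latitude: degrees = first 2 digits = 78, minutes = 14.8296; 78 + 14.8296/60 = 78.247160
hemisphere S, so the sign is −
Longitude: degrees = first 3 digits = 62, minutes = 38.8818; 62 + 38.8818/60 = 62.648030
W ⇒ negate

-78.24716, -62.64803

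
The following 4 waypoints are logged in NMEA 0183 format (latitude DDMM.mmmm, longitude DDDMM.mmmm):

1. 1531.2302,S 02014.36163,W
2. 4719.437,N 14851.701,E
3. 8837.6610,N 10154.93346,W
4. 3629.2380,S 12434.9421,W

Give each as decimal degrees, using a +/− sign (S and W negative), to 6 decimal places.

Point 1:
  Latitude: degrees = first 2 digits = 15, minutes = 31.2302; 15 + 31.2302/60 = 15.5205033
  hemisphere S, so the sign is −
  Longitude: degrees = first 3 digits = 20, minutes = 14.36163; 20 + 14.36163/60 = 20.2393605
  W → negative
Point 2:
  Latitude: split at 2 digits → 47° and 19.437′; 47 + 19.437/60 = 47.3239500
  N → positive
  λ: split at 3 digits → 148° and 51.701′; 148 + 51.701/60 = 148.8616833
  E → positive
Point 3:
  Lat: degrees = first 2 digits = 88, minutes = 37.661; 88 + 37.661/60 = 88.6276833
  N → positive
  Longitude: degrees = first 3 digits = 101, minutes = 54.93346; 101 + 54.93346/60 = 101.9155577
  W ⇒ negate
Point 4:
  Latitude: degrees = first 2 digits = 36, minutes = 29.238; 36 + 29.238/60 = 36.4873000
  S → negative
  Lon: degrees = first 3 digits = 124, minutes = 34.9421; 124 + 34.9421/60 = 124.5823683
  hemisphere W, so the sign is −

1. -15.520503, -20.239361
2. 47.323950, 148.861683
3. 88.627683, -101.915558
4. -36.487300, -124.582368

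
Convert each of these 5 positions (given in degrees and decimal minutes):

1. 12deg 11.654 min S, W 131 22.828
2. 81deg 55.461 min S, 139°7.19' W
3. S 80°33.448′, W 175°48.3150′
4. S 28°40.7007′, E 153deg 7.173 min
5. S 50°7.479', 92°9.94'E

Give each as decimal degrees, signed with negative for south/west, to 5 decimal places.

Point 1:
  Latitude: 11.654′ = 0.194233°; total 12.194233
  hemisphere S, so the sign is −
  Longitude: 22.828′ = 0.380467°; total 131.380467
  W → negative
Point 2:
  Lat: 55.461′ = 0.924350°; total 81.924350
  hemisphere S, so the sign is −
  λ: 7.19′ = 0.119833°; total 139.119833
  hemisphere W, so the sign is −
Point 3:
  Lat: 80 + 33.448/60 = 80.557467
  S ⇒ negate
  Lon: 48.315′ = 0.805250°; total 175.805250
  W → negative
Point 4:
  Latitude: 40.7007′ = 0.678345°; total 28.678345
  S → negative
  Longitude: 7.173′ = 0.119550°; total 153.119550
  E → positive
Point 5:
  Lat: 50 + 7.479/60 = 50.124650
  S ⇒ negate
  λ: 92 + 9.94/60 = 92.165667
  E ⇒ keep positive

1. -12.19423, -131.38047
2. -81.92435, -139.11983
3. -80.55747, -175.80525
4. -28.67835, 153.11955
5. -50.12465, 92.16567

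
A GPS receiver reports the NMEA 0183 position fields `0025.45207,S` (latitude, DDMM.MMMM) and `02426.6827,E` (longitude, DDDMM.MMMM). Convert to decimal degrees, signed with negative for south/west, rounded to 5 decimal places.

-0.42420, 24.44471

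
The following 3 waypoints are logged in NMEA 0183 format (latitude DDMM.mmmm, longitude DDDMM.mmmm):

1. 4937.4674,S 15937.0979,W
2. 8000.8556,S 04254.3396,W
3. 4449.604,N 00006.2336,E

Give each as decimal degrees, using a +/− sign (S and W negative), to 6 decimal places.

Point 1:
  Latitude: split at 2 digits → 49° and 37.4674′; 49 + 37.4674/60 = 49.6244567
  S ⇒ negate
  Longitude: degrees = first 3 digits = 159, minutes = 37.0979; 159 + 37.0979/60 = 159.6182983
  hemisphere W, so the sign is −
Point 2:
  Lat: split at 2 digits → 80° and 0.8556′; 80 + 0.8556/60 = 80.0142600
  S → negative
  Longitude: split at 3 digits → 042° and 54.3396′; 42 + 54.3396/60 = 42.9056600
  W → negative
Point 3:
  φ: split at 2 digits → 44° and 49.604′; 44 + 49.604/60 = 44.8267333
  N ⇒ keep positive
  Longitude: split at 3 digits → 000° and 6.2336′; 0 + 6.2336/60 = 0.1038933
  E → positive

1. -49.624457, -159.618298
2. -80.014260, -42.905660
3. 44.826733, 0.103893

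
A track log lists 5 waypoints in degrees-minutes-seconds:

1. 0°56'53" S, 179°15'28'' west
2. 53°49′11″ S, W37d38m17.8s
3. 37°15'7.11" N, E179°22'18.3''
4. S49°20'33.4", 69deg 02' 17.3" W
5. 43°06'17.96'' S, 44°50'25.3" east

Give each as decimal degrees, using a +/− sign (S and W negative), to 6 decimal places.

1. -0.948056, -179.257778
2. -53.819722, -37.638278
3. 37.251975, 179.371750
4. -49.342611, -69.038139
5. -43.104989, 44.840361

Point 1:
  φ: 0 + 56/60 + 53/3600 = 0.9480556
  hemisphere S, so the sign is −
  Lon: 179 + 15/60 + 28/3600 = 179.2577778
  W → negative
Point 2:
  Lat: 53 + 49/60 + 11/3600 = 53.8197222
  S ⇒ negate
  λ: 37 + 38/60 + 17.8/3600 = 37.6382778
  hemisphere W, so the sign is −
Point 3:
  Lat: 37 + 15/60 + 7.11/3600 = 37.2519750
  N ⇒ keep positive
  Longitude: 22′ + 18.3″ = 22.30500′; 179 + 22.30500/60 = 179.3717500
  E → positive
Point 4:
  Lat: 20′ + 33.4″ = 20.55667′; 49 + 20.55667/60 = 49.3426111
  S → negative
  λ: 2′ + 17.3″ = 2.28833′; 69 + 2.28833/60 = 69.0381389
  W ⇒ negate
Point 5:
  Latitude: 43 + 6/60 + 17.96/3600 = 43.1049889
  S → negative
  Longitude: 50′ + 25.3″ = 50.42167′; 44 + 50.42167/60 = 44.8403611
  E → positive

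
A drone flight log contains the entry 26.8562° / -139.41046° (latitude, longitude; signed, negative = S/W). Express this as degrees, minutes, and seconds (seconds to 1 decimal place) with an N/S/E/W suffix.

Latitude: whole degrees 26; 51.37200′ → 51′ and 22.320″
Longitude is negative → W; |value| = 139.410460
λ: 0.410460° → 24.62760′; 0.62760 × 60 = 37.656″

26°51′22.3″ N, 139°24′37.7″ W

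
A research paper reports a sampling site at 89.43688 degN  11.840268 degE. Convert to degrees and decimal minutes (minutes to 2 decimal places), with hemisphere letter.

Lat: fractional part 0.436880 → 26.2128 minutes
Lon: 11° + 0.840268 × 60 = 11° 50.4161′

89° 26.21′ N, 11° 50.42′ E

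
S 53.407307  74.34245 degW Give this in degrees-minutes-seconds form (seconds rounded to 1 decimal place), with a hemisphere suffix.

53°24′26.3″ S, 74°20′32.8″ W

Latitude: 0.407307° → 24.43842′; 0.43842 × 60 = 26.305″
Lon: whole degrees 74; 20.54700′ → 20′ and 32.820″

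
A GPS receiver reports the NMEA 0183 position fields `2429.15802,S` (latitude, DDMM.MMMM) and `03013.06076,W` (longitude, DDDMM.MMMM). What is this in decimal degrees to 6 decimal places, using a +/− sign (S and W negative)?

φ: split at 2 digits → 24° and 29.15802′; 24 + 29.15802/60 = 24.4859670
S ⇒ negate
Lon: split at 3 digits → 030° and 13.06076′; 30 + 13.06076/60 = 30.2176793
W → negative

-24.485967, -30.217679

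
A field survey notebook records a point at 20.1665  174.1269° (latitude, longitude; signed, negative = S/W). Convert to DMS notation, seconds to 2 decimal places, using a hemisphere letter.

20°09′59.40″ N, 174°07′36.84″ E

Latitude: 0.166500 × 60 = 9.99000′ → 9′, remainder × 60 = 59.4000″
Longitude: 0.126900 × 60 = 7.61400′ → 7′, remainder × 60 = 36.8400″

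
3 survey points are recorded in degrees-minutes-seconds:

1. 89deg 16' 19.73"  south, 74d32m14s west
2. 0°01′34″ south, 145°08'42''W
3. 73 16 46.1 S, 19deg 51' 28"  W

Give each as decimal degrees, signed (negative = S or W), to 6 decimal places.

1. -89.272147, -74.537222
2. -0.026111, -145.145000
3. -73.279472, -19.857778

Point 1:
  Lat: 16′ + 19.73″ = 16.32883′; 89 + 16.32883/60 = 89.2721472
  S → negative
  Lon: 74 + 32/60 + 14/3600 = 74.5372222
  hemisphere W, so the sign is −
Point 2:
  φ: 1′ + 34″ = 1.56667′; 0 + 1.56667/60 = 0.0261111
  S ⇒ negate
  Lon: 8′ + 42″ = 8.70000′; 145 + 8.70000/60 = 145.1450000
  W → negative
Point 3:
  Latitude: 73 + 16/60 + 46.1/3600 = 73.2794722
  hemisphere S, so the sign is −
  Longitude: 19 + 51/60 + 28/3600 = 19.8577778
  hemisphere W, so the sign is −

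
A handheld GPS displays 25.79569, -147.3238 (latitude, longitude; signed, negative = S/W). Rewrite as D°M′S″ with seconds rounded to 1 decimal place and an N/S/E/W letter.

Latitude: 0.795690 × 60 = 47.74140′ → 47′, remainder × 60 = 44.484″
Longitude is negative → W; |value| = 147.323800
Longitude: 0.323800° → 19.42800′; 0.42800 × 60 = 25.680″

25°47′44.5″ N, 147°19′25.7″ W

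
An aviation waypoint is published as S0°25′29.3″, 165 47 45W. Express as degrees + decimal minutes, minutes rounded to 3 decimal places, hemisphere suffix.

Lat: seconds/60 = 0.48833; minutes = 25 + 0.48833 = 25.48833
λ: 47 + 45/60 = 47.75000′

0° 25.488′ S, 165° 47.750′ W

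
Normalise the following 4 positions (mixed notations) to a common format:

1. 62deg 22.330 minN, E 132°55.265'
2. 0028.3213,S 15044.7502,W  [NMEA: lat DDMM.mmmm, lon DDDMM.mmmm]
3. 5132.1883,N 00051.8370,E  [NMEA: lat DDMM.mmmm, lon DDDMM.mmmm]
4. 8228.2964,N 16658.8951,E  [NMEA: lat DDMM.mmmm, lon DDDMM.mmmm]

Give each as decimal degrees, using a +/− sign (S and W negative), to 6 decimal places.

Point 1:
  φ: 22.33′ = 0.372167°; total 62.3721667
  N ⇒ keep positive
  Longitude: 132 + 55.265/60 = 132.9210833
  E → positive
Point 2:
  φ: degrees = first 2 digits = 0, minutes = 28.3213; 0 + 28.3213/60 = 0.4720217
  hemisphere S, so the sign is −
  Longitude: split at 3 digits → 150° and 44.7502′; 150 + 44.7502/60 = 150.7458367
  hemisphere W, so the sign is −
Point 3:
  Lat: degrees = first 2 digits = 51, minutes = 32.1883; 51 + 32.1883/60 = 51.5364717
  N → positive
  λ: degrees = first 3 digits = 0, minutes = 51.837; 0 + 51.837/60 = 0.8639500
  E → positive
Point 4:
  Lat: split at 2 digits → 82° and 28.2964′; 82 + 28.2964/60 = 82.4716067
  N → positive
  Longitude: degrees = first 3 digits = 166, minutes = 58.8951; 166 + 58.8951/60 = 166.9815850
  E ⇒ keep positive

1. 62.372167, 132.921083
2. -0.472022, -150.745837
3. 51.536472, 0.863950
4. 82.471607, 166.981585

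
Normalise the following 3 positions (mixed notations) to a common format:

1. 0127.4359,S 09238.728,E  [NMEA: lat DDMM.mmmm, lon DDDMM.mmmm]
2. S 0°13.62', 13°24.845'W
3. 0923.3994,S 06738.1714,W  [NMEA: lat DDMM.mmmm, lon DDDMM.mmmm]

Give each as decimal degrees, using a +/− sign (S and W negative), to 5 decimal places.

1. -1.45727, 92.64547
2. -0.22700, -13.41408
3. -9.38999, -67.63619

Point 1:
  Lat: degrees = first 2 digits = 1, minutes = 27.4359; 1 + 27.4359/60 = 1.457265
  hemisphere S, so the sign is −
  λ: degrees = first 3 digits = 92, minutes = 38.728; 92 + 38.728/60 = 92.645467
  E ⇒ keep positive
Point 2:
  φ: 13.62′ = 0.227000°; total 0.227000
  hemisphere S, so the sign is −
  Longitude: 24.845′ = 0.414083°; total 13.414083
  W → negative
Point 3:
  φ: degrees = first 2 digits = 9, minutes = 23.3994; 9 + 23.3994/60 = 9.389990
  S ⇒ negate
  Lon: split at 3 digits → 067° and 38.1714′; 67 + 38.1714/60 = 67.636190
  W ⇒ negate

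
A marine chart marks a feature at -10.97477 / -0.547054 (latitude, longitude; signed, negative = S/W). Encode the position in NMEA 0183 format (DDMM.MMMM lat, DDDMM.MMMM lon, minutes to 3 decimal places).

Latitude is negative → S; |value| = 10.974770
Latitude: 10° + 0.974770 × 60 = 10° 58.48620′
Longitude is negative → W; |value| = 0.547054
λ: fractional part 0.547054 → 32.82324 minutes

1058.486,S / 00032.823,W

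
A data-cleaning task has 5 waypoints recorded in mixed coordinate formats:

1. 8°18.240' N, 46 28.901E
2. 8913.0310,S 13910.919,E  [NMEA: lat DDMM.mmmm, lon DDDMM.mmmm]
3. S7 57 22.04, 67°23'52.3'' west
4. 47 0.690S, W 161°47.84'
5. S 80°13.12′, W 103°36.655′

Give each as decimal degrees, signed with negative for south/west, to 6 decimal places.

1. 8.304000, 46.481683
2. -89.217183, 139.181983
3. -7.956122, -67.397861
4. -47.011500, -161.797333
5. -80.218667, -103.610917

Point 1:
  Latitude: 8 + 18.24/60 = 8.3040000
  N ⇒ keep positive
  λ: 28.901′ = 0.481683°; total 46.4816833
  E → positive
Point 2:
  φ: split at 2 digits → 89° and 13.031′; 89 + 13.031/60 = 89.2171833
  S ⇒ negate
  λ: degrees = first 3 digits = 139, minutes = 10.919; 139 + 10.919/60 = 139.1819833
  E → positive
Point 3:
  φ: 7 + 57/60 + 22.04/3600 = 7.9561222
  S → negative
  Longitude: 23′ + 52.3″ = 23.87167′; 67 + 23.87167/60 = 67.3978611
  hemisphere W, so the sign is −
Point 4:
  φ: 47 + 0.69/60 = 47.0115000
  hemisphere S, so the sign is −
  Longitude: 161 + 47.84/60 = 161.7973333
  W → negative
Point 5:
  φ: 13.12′ = 0.218667°; total 80.2186667
  hemisphere S, so the sign is −
  λ: 103 + 36.655/60 = 103.6109167
  hemisphere W, so the sign is −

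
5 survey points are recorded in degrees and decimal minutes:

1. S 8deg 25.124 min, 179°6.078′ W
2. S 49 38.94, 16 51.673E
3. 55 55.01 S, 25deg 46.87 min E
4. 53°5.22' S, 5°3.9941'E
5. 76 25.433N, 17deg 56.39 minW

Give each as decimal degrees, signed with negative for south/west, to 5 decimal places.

Point 1:
  Latitude: 8 + 25.124/60 = 8.418733
  hemisphere S, so the sign is −
  λ: 6.078′ = 0.101300°; total 179.101300
  W → negative
Point 2:
  Lat: 38.94′ = 0.649000°; total 49.649000
  S ⇒ negate
  λ: 16 + 51.673/60 = 16.861217
  E → positive
Point 3:
  Lat: 55.01′ = 0.916833°; total 55.916833
  S → negative
  λ: 25 + 46.87/60 = 25.781167
  E ⇒ keep positive
Point 4:
  Latitude: 53 + 5.22/60 = 53.087000
  hemisphere S, so the sign is −
  Longitude: 5 + 3.9941/60 = 5.066568
  E → positive
Point 5:
  Lat: 25.433′ = 0.423883°; total 76.423883
  N ⇒ keep positive
  λ: 56.39′ = 0.939833°; total 17.939833
  hemisphere W, so the sign is −

1. -8.41873, -179.10130
2. -49.64900, 16.86122
3. -55.91683, 25.78117
4. -53.08700, 5.06657
5. 76.42388, -17.93983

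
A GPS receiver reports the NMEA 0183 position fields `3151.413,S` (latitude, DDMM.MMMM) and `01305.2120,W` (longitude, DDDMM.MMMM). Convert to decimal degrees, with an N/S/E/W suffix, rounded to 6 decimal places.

31.856883° S, 13.086867° W

Lat: degrees = first 2 digits = 31, minutes = 51.413; 31 + 51.413/60 = 31.8568833
Longitude: degrees = first 3 digits = 13, minutes = 5.212; 13 + 5.212/60 = 13.0868667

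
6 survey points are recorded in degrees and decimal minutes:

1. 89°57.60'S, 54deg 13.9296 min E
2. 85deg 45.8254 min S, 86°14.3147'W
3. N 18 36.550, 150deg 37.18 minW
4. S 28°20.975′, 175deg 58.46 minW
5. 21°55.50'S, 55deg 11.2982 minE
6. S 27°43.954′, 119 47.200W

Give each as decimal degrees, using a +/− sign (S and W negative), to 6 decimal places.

Point 1:
  φ: 57.6′ = 0.960000°; total 89.9600000
  S ⇒ negate
  Longitude: 13.9296′ = 0.232160°; total 54.2321600
  E → positive
Point 2:
  Latitude: 85 + 45.8254/60 = 85.7637567
  S → negative
  λ: 86 + 14.3147/60 = 86.2385783
  W ⇒ negate
Point 3:
  Lat: 18 + 36.55/60 = 18.6091667
  N → positive
  Lon: 150 + 37.18/60 = 150.6196667
  hemisphere W, so the sign is −
Point 4:
  Lat: 28 + 20.975/60 = 28.3495833
  S ⇒ negate
  Lon: 175 + 58.46/60 = 175.9743333
  W ⇒ negate
Point 5:
  Lat: 55.5′ = 0.925000°; total 21.9250000
  hemisphere S, so the sign is −
  λ: 55 + 11.2982/60 = 55.1883033
  E → positive
Point 6:
  Latitude: 43.954′ = 0.732567°; total 27.7325667
  S ⇒ negate
  Longitude: 119 + 47.2/60 = 119.7866667
  W ⇒ negate

1. -89.960000, 54.232160
2. -85.763757, -86.238578
3. 18.609167, -150.619667
4. -28.349583, -175.974333
5. -21.925000, 55.188303
6. -27.732567, -119.786667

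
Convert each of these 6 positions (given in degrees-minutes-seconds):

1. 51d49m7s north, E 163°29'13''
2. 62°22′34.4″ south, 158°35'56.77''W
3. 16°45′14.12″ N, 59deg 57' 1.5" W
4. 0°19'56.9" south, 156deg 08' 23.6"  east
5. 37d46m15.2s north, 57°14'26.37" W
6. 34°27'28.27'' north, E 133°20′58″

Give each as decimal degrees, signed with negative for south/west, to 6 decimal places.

Point 1:
  Latitude: 49′ + 7″ = 49.11667′; 51 + 49.11667/60 = 51.8186111
  N → positive
  Longitude: 163 + 29/60 + 13/3600 = 163.4869444
  E → positive
Point 2:
  φ: 62° + 22/60 + 34.4/3600 = 62 + 0.366667 + 0.009556 = 62.3762222
  S ⇒ negate
  Longitude: 158° + 35/60 + 56.77/3600 = 158 + 0.583333 + 0.015769 = 158.5991028
  W → negative
Point 3:
  Lat: 45′ + 14.12″ = 45.23533′; 16 + 45.23533/60 = 16.7539222
  N ⇒ keep positive
  Longitude: 59 + 57/60 + 1.5/3600 = 59.9504167
  W → negative
Point 4:
  Lat: 0 + 19/60 + 56.9/3600 = 0.3324722
  S ⇒ negate
  Longitude: 156 + 8/60 + 23.6/3600 = 156.1398889
  E → positive
Point 5:
  Lat: 37° + 46/60 + 15.2/3600 = 37 + 0.766667 + 0.004222 = 37.7708889
  N ⇒ keep positive
  Longitude: 57° + 14/60 + 26.37/3600 = 57 + 0.233333 + 0.007325 = 57.2406583
  hemisphere W, so the sign is −
Point 6:
  φ: 34 + 27/60 + 28.27/3600 = 34.4578528
  N → positive
  Longitude: 133 + 20/60 + 58/3600 = 133.3494444
  E → positive

1. 51.818611, 163.486944
2. -62.376222, -158.599103
3. 16.753922, -59.950417
4. -0.332472, 156.139889
5. 37.770889, -57.240658
6. 34.457853, 133.349444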